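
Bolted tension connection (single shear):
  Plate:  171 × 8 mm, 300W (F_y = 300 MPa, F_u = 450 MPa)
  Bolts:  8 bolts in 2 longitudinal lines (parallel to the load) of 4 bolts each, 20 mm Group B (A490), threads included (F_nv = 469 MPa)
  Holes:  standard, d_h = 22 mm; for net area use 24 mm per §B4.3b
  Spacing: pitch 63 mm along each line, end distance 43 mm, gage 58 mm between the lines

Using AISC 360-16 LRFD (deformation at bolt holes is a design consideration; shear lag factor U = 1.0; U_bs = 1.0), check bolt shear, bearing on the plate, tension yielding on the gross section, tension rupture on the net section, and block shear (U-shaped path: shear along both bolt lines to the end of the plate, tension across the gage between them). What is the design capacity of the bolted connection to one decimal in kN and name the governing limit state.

Bolt shear: A_b = π(20)²/4 = 314.16 mm². φR_n = 0.75 × 469 × 314.16 × 8 × 1 = 884.0 kN.
Bearing (8 mm plate, F_u = 450 MPa): end bolts L_c = 43 − 22/2 = 32, R_n = min(1.2×32×8×450, 2.4×20×8×450) = 138.24 kN/bolt; interior L_c = 63 − 22 = 41, R_n = 172.8 kN/bolt. φR_n = 0.75 × (2×138.24 + 6×172.8) = 985.0 kN.
Tension yield (gross): A_g = 171×8 = 1368 mm². φR_n = 0.90 × 300 × 1368 = 369.4 kN.
Tension rupture (net): A_n = (171 − 2×24)×8 = 984 mm² (U = 1.0, A_e = A_n). φR_n = 0.75 × 450 × 984 = 332.1 kN.
Block shear: shear path 2×[43+3×63] = 2×232 mm, A_gv = 3712, A_nv = 2×(232 − 3.5×24)×8 = 2368 mm²; tension across gage: (58 − 1×24)×8 = 272 mm². R_n = min(0.6×450×2368, 0.6×300×3712) + 1.0×450×272 = min(639.36, 668.16) + 122.4 = 761.76 kN. φR_n = 0.75 × 761.76 = 571.3 kN.
Governing: min(884.0, 985.0, 369.4, 332.1, 571.3) = 332.1 kN → net-section rupture.

332.1 kN (net-section rupture governs)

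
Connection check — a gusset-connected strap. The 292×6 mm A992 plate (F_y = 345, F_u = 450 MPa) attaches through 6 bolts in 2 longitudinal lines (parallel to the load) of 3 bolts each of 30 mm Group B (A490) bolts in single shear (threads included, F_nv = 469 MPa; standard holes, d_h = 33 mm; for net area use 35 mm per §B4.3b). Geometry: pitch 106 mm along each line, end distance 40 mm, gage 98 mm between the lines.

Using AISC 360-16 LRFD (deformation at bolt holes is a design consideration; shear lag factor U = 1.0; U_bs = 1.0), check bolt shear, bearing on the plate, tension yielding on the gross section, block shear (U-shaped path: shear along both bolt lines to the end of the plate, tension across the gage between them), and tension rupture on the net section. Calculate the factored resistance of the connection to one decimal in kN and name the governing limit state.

449.6 kN (net-section rupture governs)

Bolt shear: A_b = π(30)²/4 = 706.86 mm². φR_n = 0.75 × 469 × 706.86 × 6 × 1 = 1491.8 kN.
Bearing (6 mm plate, F_u = 450 MPa): end bolts L_c = 40 − 33/2 = 23.5, R_n = min(1.2×23.5×6×450, 2.4×30×6×450) = 76.14 kN/bolt; interior L_c = 106 − 33 = 73, R_n = 194.4 kN/bolt. φR_n = 0.75 × (2×76.14 + 4×194.4) = 697.4 kN.
Tension yield (gross): A_g = 292×6 = 1752 mm². φR_n = 0.90 × 345 × 1752 = 544.0 kN.
Block shear: shear path 2×[40+2×106] = 2×252 mm, A_gv = 3024, A_nv = 2×(252 − 2.5×35)×6 = 1974 mm²; tension across gage: (98 − 1×35)×6 = 378 mm². R_n = min(0.6×450×1974, 0.6×345×3024) + 1.0×450×378 = min(532.98, 625.97) + 170.1 = 703.08 kN. φR_n = 0.75 × 703.08 = 527.3 kN.
Tension rupture (net): A_n = (292 − 2×35)×6 = 1332 mm² (U = 1.0, A_e = A_n). φR_n = 0.75 × 450 × 1332 = 449.6 kN.
Governing: min(1491.8, 697.4, 544.0, 527.3, 449.6) = 449.6 kN → net-section rupture.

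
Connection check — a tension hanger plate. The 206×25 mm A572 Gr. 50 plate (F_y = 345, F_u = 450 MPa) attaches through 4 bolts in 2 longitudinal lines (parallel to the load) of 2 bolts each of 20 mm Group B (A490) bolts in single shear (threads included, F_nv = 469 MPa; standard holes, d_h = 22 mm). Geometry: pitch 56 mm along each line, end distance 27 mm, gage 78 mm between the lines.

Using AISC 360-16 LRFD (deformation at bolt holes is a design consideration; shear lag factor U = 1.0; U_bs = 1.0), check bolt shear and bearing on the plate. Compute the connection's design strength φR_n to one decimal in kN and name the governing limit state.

Bolt shear: A_b = π(20)²/4 = 314.16 mm². φR_n = 0.75 × 469 × 314.16 × 4 × 1 = 442.0 kN.
Bearing (25 mm plate, F_u = 450 MPa): end bolts L_c = 27 − 22/2 = 16, R_n = min(1.2×16×25×450, 2.4×20×25×450) = 216 kN/bolt; interior L_c = 56 − 22 = 34, R_n = 459 kN/bolt. φR_n = 0.75 × (2×216 + 2×459) = 1012.5 kN.
Governing: min(442.0, 1012.5) = 442.0 kN → bolt shear.

442.0 kN (bolt shear governs)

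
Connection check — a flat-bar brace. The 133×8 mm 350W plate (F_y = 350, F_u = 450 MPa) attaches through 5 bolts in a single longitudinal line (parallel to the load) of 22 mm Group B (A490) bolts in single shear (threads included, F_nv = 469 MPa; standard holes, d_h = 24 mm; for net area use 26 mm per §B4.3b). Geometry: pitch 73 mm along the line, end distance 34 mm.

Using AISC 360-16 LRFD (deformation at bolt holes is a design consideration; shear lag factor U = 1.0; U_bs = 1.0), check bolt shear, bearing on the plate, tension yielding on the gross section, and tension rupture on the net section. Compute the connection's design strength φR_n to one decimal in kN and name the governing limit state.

Bolt shear: A_b = π(22)²/4 = 380.13 mm². φR_n = 0.75 × 469 × 380.13 × 5 × 1 = 668.6 kN.
Bearing (8 mm plate, F_u = 450 MPa): end bolts L_c = 34 − 24/2 = 22, R_n = min(1.2×22×8×450, 2.4×22×8×450) = 95.04 kN/bolt; interior L_c = 73 − 24 = 49, R_n = 190.08 kN/bolt. φR_n = 0.75 × (1×95.04 + 4×190.08) = 641.5 kN.
Tension yield (gross): A_g = 133×8 = 1064 mm². φR_n = 0.90 × 350 × 1064 = 335.2 kN.
Tension rupture (net): A_n = (133 − 1×26)×8 = 856 mm² (U = 1.0, A_e = A_n). φR_n = 0.75 × 450 × 856 = 288.9 kN.
Governing: min(668.6, 641.5, 335.2, 288.9) = 288.9 kN → net-section rupture.

288.9 kN (net-section rupture governs)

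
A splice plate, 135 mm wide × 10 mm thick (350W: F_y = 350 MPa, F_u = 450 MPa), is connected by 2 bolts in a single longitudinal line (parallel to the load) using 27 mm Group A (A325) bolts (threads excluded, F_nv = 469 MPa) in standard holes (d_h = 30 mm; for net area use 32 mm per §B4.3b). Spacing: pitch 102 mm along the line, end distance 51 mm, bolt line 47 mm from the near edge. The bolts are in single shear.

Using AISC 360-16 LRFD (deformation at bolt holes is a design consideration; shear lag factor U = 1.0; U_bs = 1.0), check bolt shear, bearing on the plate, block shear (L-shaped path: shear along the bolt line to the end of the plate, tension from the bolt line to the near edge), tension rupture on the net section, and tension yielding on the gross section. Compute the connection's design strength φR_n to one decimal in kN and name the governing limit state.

Bolt shear: A_b = π(27)²/4 = 572.56 mm². φR_n = 0.75 × 469 × 572.56 × 2 × 1 = 402.8 kN.
Bearing (10 mm plate, F_u = 450 MPa): end bolts L_c = 51 − 30/2 = 36, R_n = min(1.2×36×10×450, 2.4×27×10×450) = 194.4 kN/bolt; interior L_c = 102 − 30 = 72, R_n = 291.6 kN/bolt. φR_n = 0.75 × (1×194.4 + 1×291.6) = 364.5 kN.
Block shear: shear path 1×[51+1×102] = 1×153 mm, A_gv = 1530, A_nv = 1×(153 − 1.5×32)×10 = 1050 mm²; tension to near edge: (47 − 0.5×32)×10 = 310 mm². R_n = min(0.6×450×1050, 0.6×350×1530) + 1.0×450×310 = min(283.5, 321.3) + 139.5 = 423 kN. φR_n = 0.75 × 423 = 317.3 kN.
Tension rupture (net): A_n = (135 − 1×32)×10 = 1030 mm² (U = 1.0, A_e = A_n). φR_n = 0.75 × 450 × 1030 = 347.6 kN.
Tension yield (gross): A_g = 135×10 = 1350 mm². φR_n = 0.90 × 350 × 1350 = 425.3 kN.
Governing: min(402.8, 364.5, 317.3, 347.6, 425.3) = 317.3 kN → block shear.

317.3 kN (block shear governs)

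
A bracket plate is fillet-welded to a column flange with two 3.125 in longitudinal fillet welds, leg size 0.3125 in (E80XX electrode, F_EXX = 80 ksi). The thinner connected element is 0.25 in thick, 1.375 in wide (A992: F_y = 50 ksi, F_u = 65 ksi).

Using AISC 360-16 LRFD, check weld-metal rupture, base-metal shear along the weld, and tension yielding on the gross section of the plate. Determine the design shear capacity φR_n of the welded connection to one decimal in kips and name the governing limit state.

Weld metal: throat = 0.707×0.3125 = 0.22094 in, L = 2×3.125 = 6.25 in. φR_n = 0.75 × 0.6 × 80 × 0.22094 × 6.25 = 49.7 kips.
Base metal shear (0.25 in plate): yield φR_n = 1.0×0.6×50×0.25×6.25 = 46.9 kips; rupture φR_n = 0.75×0.6×65×0.25×6.25 = 45.7 kips; take 45.7 kips (rupture).
Tension yield (gross): A_g = 1.375×0.25 = 0.34375 in². φR_n = 0.90 × 50 × 0.34375 = 15.5 kips.
Governing: min(49.7, 45.7, 15.5) = 15.5 kips → gross-section yield.

15.5 kips (gross-section yield governs)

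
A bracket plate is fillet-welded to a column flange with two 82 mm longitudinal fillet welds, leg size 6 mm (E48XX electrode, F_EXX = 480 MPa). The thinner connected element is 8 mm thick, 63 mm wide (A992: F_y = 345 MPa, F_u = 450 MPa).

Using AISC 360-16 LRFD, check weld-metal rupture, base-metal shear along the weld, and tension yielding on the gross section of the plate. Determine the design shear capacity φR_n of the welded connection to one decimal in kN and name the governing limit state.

Weld metal: throat = 0.707×6 = 4.242 mm, L = 2×82 = 164 mm. φR_n = 0.75 × 0.6 × 480 × 4.242 × 164 = 150.3 kN.
Base metal shear (8 mm plate): yield φR_n = 1.0×0.6×345×8×164 = 271.6 kN; rupture φR_n = 0.75×0.6×450×8×164 = 265.7 kN; take 265.7 kN (rupture).
Tension yield (gross): A_g = 63×8 = 504 mm². φR_n = 0.90 × 345 × 504 = 156.5 kN.
Governing: min(150.3, 265.7, 156.5) = 150.3 kN → weld metal.

150.3 kN (weld metal governs)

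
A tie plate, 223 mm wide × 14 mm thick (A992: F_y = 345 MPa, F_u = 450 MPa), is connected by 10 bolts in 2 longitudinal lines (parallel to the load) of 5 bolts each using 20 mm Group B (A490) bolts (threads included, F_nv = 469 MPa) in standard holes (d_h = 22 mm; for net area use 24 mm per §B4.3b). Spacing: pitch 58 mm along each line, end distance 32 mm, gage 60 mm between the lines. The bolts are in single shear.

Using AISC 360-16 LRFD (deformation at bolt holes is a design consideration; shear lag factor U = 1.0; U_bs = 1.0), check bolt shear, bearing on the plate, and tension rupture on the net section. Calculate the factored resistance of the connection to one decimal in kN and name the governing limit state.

826.9 kN (net-section rupture governs)

Bolt shear: A_b = π(20)²/4 = 314.16 mm². φR_n = 0.75 × 469 × 314.16 × 10 × 1 = 1105.1 kN.
Bearing (14 mm plate, F_u = 450 MPa): end bolts L_c = 32 − 22/2 = 21, R_n = min(1.2×21×14×450, 2.4×20×14×450) = 158.76 kN/bolt; interior L_c = 58 − 22 = 36, R_n = 272.16 kN/bolt. φR_n = 0.75 × (2×158.76 + 8×272.16) = 1871.1 kN.
Tension rupture (net): A_n = (223 − 2×24)×14 = 2450 mm² (U = 1.0, A_e = A_n). φR_n = 0.75 × 450 × 2450 = 826.9 kN.
Governing: min(1105.1, 1871.1, 826.9) = 826.9 kN → net-section rupture.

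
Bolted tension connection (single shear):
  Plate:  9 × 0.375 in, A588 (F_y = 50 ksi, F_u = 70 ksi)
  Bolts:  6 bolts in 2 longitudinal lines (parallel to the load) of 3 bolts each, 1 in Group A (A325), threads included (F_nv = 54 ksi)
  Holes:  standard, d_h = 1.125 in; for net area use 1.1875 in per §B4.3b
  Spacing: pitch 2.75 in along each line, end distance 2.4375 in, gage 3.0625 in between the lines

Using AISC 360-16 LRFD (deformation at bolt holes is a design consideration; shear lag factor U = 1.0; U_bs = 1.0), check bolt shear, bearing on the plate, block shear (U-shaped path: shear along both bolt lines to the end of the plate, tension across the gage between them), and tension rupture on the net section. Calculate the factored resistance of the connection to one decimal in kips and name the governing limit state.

Bolt shear: A_b = π(1)²/4 = 0.7854 in². φR_n = 0.75 × 54 × 0.7854 × 6 × 1 = 190.9 kips.
Bearing (0.375 in plate, F_u = 70 ksi): end bolts L_c = 2.4375 − 1.125/2 = 1.875, R_n = min(1.2×1.875×0.375×70, 2.4×1×0.375×70) = 59.063 kips/bolt; interior L_c = 2.75 − 1.125 = 1.625, R_n = 51.188 kips/bolt. φR_n = 0.75 × (2×59.063 + 4×51.188) = 242.2 kips.
Block shear: shear path 2×[2.4375+2×2.75] = 2×7.9375 in, A_gv = 5.9531, A_nv = 2×(7.9375 − 2.5×1.1875)×0.375 = 3.7266 in²; tension across gage: (3.0625 − 1×1.1875)×0.375 = 0.70313 in². R_n = min(0.6×70×3.7266, 0.6×50×5.9531) + 1.0×70×0.70313 = min(156.52, 178.59) + 49.219 = 205.74 kips. φR_n = 0.75 × 205.74 = 154.3 kips.
Tension rupture (net): A_n = (9 − 2×1.1875)×0.375 = 2.4844 in² (U = 1.0, A_e = A_n). φR_n = 0.75 × 70 × 2.4844 = 130.4 kips.
Governing: min(190.9, 242.2, 154.3, 130.4) = 130.4 kips → net-section rupture.

130.4 kips (net-section rupture governs)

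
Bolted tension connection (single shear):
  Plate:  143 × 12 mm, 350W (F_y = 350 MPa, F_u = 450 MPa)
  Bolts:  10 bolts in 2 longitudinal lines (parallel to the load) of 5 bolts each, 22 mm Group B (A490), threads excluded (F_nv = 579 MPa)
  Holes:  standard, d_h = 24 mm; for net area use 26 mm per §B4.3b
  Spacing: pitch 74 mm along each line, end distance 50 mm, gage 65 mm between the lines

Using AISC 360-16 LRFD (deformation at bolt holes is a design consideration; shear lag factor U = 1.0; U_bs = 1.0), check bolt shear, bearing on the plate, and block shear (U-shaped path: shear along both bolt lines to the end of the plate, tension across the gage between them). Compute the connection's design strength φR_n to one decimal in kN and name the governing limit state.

Bolt shear: A_b = π(22)²/4 = 380.13 mm². φR_n = 0.75 × 579 × 380.13 × 10 × 1 = 1650.7 kN.
Bearing (12 mm plate, F_u = 450 MPa): end bolts L_c = 50 − 24/2 = 38, R_n = min(1.2×38×12×450, 2.4×22×12×450) = 246.24 kN/bolt; interior L_c = 74 − 24 = 50, R_n = 285.12 kN/bolt. φR_n = 0.75 × (2×246.24 + 8×285.12) = 2080.1 kN.
Block shear: shear path 2×[50+4×74] = 2×346 mm, A_gv = 8304, A_nv = 2×(346 − 4.5×26)×12 = 5496 mm²; tension across gage: (65 − 1×26)×12 = 468 mm². R_n = min(0.6×450×5496, 0.6×350×8304) + 1.0×450×468 = min(1483.9, 1743.8) + 210.6 = 1694.5 kN. φR_n = 0.75 × 1694.5 = 1270.9 kN.
Governing: min(1650.7, 2080.1, 1270.9) = 1270.9 kN → block shear.

1270.9 kN (block shear governs)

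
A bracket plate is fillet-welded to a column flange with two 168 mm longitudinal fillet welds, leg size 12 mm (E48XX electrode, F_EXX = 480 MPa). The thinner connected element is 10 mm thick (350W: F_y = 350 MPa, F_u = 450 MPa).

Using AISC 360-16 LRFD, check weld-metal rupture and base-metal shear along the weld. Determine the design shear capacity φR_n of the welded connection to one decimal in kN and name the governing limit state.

615.7 kN (weld metal governs)

Weld metal: throat = 0.707×12 = 8.484 mm, L = 2×168 = 336 mm. φR_n = 0.75 × 0.6 × 480 × 8.484 × 336 = 615.7 kN.
Base metal shear (10 mm plate): yield φR_n = 1.0×0.6×350×10×336 = 705.6 kN; rupture φR_n = 0.75×0.6×450×10×336 = 680.4 kN; take 680.4 kN (rupture).
Governing: min(615.7, 680.4) = 615.7 kN → weld metal.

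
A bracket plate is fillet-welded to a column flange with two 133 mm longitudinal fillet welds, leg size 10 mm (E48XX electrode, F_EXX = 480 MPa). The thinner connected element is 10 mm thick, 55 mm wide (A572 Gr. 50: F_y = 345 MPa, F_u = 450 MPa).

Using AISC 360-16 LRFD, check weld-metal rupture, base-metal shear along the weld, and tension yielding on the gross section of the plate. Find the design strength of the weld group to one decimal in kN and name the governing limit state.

Weld metal: throat = 0.707×10 = 7.07 mm, L = 2×133 = 266 mm. φR_n = 0.75 × 0.6 × 480 × 7.07 × 266 = 406.2 kN.
Base metal shear (10 mm plate): yield φR_n = 1.0×0.6×345×10×266 = 550.6 kN; rupture φR_n = 0.75×0.6×450×10×266 = 538.7 kN; take 538.7 kN (rupture).
Tension yield (gross): A_g = 55×10 = 550 mm². φR_n = 0.90 × 345 × 550 = 170.8 kN.
Governing: min(406.2, 538.7, 170.8) = 170.8 kN → gross-section yield.

170.8 kN (gross-section yield governs)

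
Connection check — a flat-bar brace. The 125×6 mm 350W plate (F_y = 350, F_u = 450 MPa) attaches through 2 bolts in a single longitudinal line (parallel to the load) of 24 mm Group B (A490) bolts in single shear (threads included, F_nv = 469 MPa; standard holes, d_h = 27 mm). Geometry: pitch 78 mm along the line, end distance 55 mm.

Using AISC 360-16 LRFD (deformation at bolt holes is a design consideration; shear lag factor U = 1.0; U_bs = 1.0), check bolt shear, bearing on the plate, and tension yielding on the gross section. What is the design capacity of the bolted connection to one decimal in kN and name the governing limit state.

Bolt shear: A_b = π(24)²/4 = 452.39 mm². φR_n = 0.75 × 469 × 452.39 × 2 × 1 = 318.3 kN.
Bearing (6 mm plate, F_u = 450 MPa): end bolts L_c = 55 − 27/2 = 41.5, R_n = min(1.2×41.5×6×450, 2.4×24×6×450) = 134.46 kN/bolt; interior L_c = 78 − 27 = 51, R_n = 155.52 kN/bolt. φR_n = 0.75 × (1×134.46 + 1×155.52) = 217.5 kN.
Tension yield (gross): A_g = 125×6 = 750 mm². φR_n = 0.90 × 350 × 750 = 236.3 kN.
Governing: min(318.3, 217.5, 236.3) = 217.5 kN → bearing.

217.5 kN (bearing governs)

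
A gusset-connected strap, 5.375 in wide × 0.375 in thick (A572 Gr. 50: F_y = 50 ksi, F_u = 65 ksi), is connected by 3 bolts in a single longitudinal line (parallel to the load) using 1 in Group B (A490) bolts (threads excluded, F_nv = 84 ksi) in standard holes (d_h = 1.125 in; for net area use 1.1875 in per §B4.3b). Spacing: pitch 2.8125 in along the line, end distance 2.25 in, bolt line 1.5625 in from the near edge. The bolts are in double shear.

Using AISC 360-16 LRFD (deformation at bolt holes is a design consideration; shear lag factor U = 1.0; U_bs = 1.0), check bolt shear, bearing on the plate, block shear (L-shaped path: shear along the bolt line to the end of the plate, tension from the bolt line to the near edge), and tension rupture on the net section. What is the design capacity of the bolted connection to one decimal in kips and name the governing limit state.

71.5 kips (block shear governs)

Bolt shear: A_b = π(1)²/4 = 0.7854 in². φR_n = 0.75 × 84 × 0.7854 × 3 × 2 = 296.9 kips.
Bearing (0.375 in plate, F_u = 65 ksi): end bolts L_c = 2.25 − 1.125/2 = 1.6875, R_n = min(1.2×1.6875×0.375×65, 2.4×1×0.375×65) = 49.359 kips/bolt; interior L_c = 2.8125 − 1.125 = 1.6875, R_n = 49.359 kips/bolt. φR_n = 0.75 × (1×49.359 + 2×49.359) = 111.1 kips.
Block shear: shear path 1×[2.25+2×2.8125] = 1×7.875 in, A_gv = 2.9531, A_nv = 1×(7.875 − 2.5×1.1875)×0.375 = 1.8398 in²; tension to near edge: (1.5625 − 0.5×1.1875)×0.375 = 0.36328 in². R_n = min(0.6×65×1.8398, 0.6×50×2.9531) + 1.0×65×0.36328 = min(71.752, 88.593) + 23.613 = 95.365 kips. φR_n = 0.75 × 95.365 = 71.5 kips.
Tension rupture (net): A_n = (5.375 − 1×1.1875)×0.375 = 1.5703 in² (U = 1.0, A_e = A_n). φR_n = 0.75 × 65 × 1.5703 = 76.6 kips.
Governing: min(296.9, 111.1, 71.5, 76.6) = 71.5 kips → block shear.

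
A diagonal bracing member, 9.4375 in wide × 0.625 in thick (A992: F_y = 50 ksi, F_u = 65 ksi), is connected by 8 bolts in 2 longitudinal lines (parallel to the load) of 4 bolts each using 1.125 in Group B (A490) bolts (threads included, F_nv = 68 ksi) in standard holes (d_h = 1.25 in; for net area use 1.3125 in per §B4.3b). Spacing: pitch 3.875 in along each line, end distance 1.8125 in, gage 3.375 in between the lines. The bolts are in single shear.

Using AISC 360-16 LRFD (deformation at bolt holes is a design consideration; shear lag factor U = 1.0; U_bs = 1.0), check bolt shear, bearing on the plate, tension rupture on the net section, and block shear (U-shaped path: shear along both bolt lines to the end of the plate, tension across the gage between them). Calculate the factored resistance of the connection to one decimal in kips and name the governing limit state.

Bolt shear: A_b = π(1.125)²/4 = 0.99402 in². φR_n = 0.75 × 68 × 0.99402 × 8 × 1 = 405.6 kips.
Bearing (0.625 in plate, F_u = 65 ksi): end bolts L_c = 1.8125 − 1.25/2 = 1.1875, R_n = min(1.2×1.1875×0.625×65, 2.4×1.125×0.625×65) = 57.891 kips/bolt; interior L_c = 3.875 − 1.25 = 2.625, R_n = 109.69 kips/bolt. φR_n = 0.75 × (2×57.891 + 6×109.69) = 580.4 kips.
Tension rupture (net): A_n = (9.4375 − 2×1.3125)×0.625 = 4.2578 in² (U = 1.0, A_e = A_n). φR_n = 0.75 × 65 × 4.2578 = 207.6 kips.
Block shear: shear path 2×[1.8125+3×3.875] = 2×13.4375 in, A_gv = 16.797, A_nv = 2×(13.4375 − 3.5×1.3125)×0.625 = 11.055 in²; tension across gage: (3.375 − 1×1.3125)×0.625 = 1.2891 in². R_n = min(0.6×65×11.055, 0.6×50×16.797) + 1.0×65×1.2891 = min(431.15, 503.91) + 83.792 = 514.94 kips. φR_n = 0.75 × 514.94 = 386.2 kips.
Governing: min(405.6, 580.4, 207.6, 386.2) = 207.6 kips → net-section rupture.

207.6 kips (net-section rupture governs)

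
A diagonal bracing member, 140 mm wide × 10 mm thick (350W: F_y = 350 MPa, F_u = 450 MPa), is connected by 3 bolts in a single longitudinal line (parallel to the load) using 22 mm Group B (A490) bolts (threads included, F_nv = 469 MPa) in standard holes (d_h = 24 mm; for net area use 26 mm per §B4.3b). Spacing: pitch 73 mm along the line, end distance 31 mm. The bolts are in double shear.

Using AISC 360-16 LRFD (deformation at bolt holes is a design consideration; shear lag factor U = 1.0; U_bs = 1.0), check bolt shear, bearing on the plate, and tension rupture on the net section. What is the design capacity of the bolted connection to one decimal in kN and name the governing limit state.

384.8 kN (net-section rupture governs)

Bolt shear: A_b = π(22)²/4 = 380.13 mm². φR_n = 0.75 × 469 × 380.13 × 3 × 2 = 802.3 kN.
Bearing (10 mm plate, F_u = 450 MPa): end bolts L_c = 31 − 24/2 = 19, R_n = min(1.2×19×10×450, 2.4×22×10×450) = 102.6 kN/bolt; interior L_c = 73 − 24 = 49, R_n = 237.6 kN/bolt. φR_n = 0.75 × (1×102.6 + 2×237.6) = 433.4 kN.
Tension rupture (net): A_n = (140 − 1×26)×10 = 1140 mm² (U = 1.0, A_e = A_n). φR_n = 0.75 × 450 × 1140 = 384.8 kN.
Governing: min(802.3, 433.4, 384.8) = 384.8 kN → net-section rupture.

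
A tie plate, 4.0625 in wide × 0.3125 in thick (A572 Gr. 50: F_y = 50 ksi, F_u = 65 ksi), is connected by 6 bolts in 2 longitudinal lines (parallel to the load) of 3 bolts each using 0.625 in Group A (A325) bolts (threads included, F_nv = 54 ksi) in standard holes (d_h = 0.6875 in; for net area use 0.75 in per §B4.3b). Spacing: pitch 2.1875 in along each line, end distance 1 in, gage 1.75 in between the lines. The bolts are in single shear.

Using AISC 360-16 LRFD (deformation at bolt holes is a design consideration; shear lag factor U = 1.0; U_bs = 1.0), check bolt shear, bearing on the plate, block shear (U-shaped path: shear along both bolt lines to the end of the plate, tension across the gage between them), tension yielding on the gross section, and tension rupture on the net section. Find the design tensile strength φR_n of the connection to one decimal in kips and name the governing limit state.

Bolt shear: A_b = π(0.625)²/4 = 0.3068 in². φR_n = 0.75 × 54 × 0.3068 × 6 × 1 = 74.6 kips.
Bearing (0.3125 in plate, F_u = 65 ksi): end bolts L_c = 1 − 0.6875/2 = 0.65625, R_n = min(1.2×0.65625×0.3125×65, 2.4×0.625×0.3125×65) = 15.996 kips/bolt; interior L_c = 2.1875 − 0.6875 = 1.5, R_n = 30.469 kips/bolt. φR_n = 0.75 × (2×15.996 + 4×30.469) = 115.4 kips.
Block shear: shear path 2×[1+2×2.1875] = 2×5.375 in, A_gv = 3.3594, A_nv = 2×(5.375 − 2.5×0.75)×0.3125 = 2.1875 in²; tension across gage: (1.75 − 1×0.75)×0.3125 = 0.3125 in². R_n = min(0.6×65×2.1875, 0.6×50×3.3594) + 1.0×65×0.3125 = min(85.313, 100.78) + 20.313 = 105.63 kips. φR_n = 0.75 × 105.63 = 79.2 kips.
Tension yield (gross): A_g = 4.0625×0.3125 = 1.2695 in². φR_n = 0.90 × 50 × 1.2695 = 57.1 kips.
Tension rupture (net): A_n = (4.0625 − 2×0.75)×0.3125 = 0.80078 in² (U = 1.0, A_e = A_n). φR_n = 0.75 × 65 × 0.80078 = 39.0 kips.
Governing: min(74.6, 115.4, 79.2, 57.1, 39.0) = 39.0 kips → net-section rupture.

39.0 kips (net-section rupture governs)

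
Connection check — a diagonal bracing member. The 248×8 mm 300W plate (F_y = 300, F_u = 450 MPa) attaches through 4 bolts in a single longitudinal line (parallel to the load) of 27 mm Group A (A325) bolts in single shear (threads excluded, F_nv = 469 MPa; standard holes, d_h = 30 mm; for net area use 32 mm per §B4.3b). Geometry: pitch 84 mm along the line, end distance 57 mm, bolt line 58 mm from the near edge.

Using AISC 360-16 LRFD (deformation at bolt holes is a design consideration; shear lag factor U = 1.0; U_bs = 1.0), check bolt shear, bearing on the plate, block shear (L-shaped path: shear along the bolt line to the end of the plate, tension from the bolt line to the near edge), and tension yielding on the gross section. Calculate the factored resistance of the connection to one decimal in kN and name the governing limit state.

Bolt shear: A_b = π(27)²/4 = 572.56 mm². φR_n = 0.75 × 469 × 572.56 × 4 × 1 = 805.6 kN.
Bearing (8 mm plate, F_u = 450 MPa): end bolts L_c = 57 − 30/2 = 42, R_n = min(1.2×42×8×450, 2.4×27×8×450) = 181.44 kN/bolt; interior L_c = 84 − 30 = 54, R_n = 233.28 kN/bolt. φR_n = 0.75 × (1×181.44 + 3×233.28) = 661.0 kN.
Block shear: shear path 1×[57+3×84] = 1×309 mm, A_gv = 2472, A_nv = 1×(309 − 3.5×32)×8 = 1576 mm²; tension to near edge: (58 − 0.5×32)×8 = 336 mm². R_n = min(0.6×450×1576, 0.6×300×2472) + 1.0×450×336 = min(425.52, 444.96) + 151.2 = 576.72 kN. φR_n = 0.75 × 576.72 = 432.5 kN.
Tension yield (gross): A_g = 248×8 = 1984 mm². φR_n = 0.90 × 300 × 1984 = 535.7 kN.
Governing: min(805.6, 661.0, 432.5, 535.7) = 432.5 kN → block shear.

432.5 kN (block shear governs)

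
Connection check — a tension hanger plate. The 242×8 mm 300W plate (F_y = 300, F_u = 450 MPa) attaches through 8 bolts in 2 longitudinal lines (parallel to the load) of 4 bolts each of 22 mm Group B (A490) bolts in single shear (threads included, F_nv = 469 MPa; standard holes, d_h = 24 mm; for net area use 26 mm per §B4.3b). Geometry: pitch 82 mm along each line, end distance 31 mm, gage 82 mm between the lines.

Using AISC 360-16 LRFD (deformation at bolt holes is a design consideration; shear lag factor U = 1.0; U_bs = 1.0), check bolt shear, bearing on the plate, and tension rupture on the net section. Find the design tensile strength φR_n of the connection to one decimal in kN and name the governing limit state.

513.0 kN (net-section rupture governs)

Bolt shear: A_b = π(22)²/4 = 380.13 mm². φR_n = 0.75 × 469 × 380.13 × 8 × 1 = 1069.7 kN.
Bearing (8 mm plate, F_u = 450 MPa): end bolts L_c = 31 − 24/2 = 19, R_n = min(1.2×19×8×450, 2.4×22×8×450) = 82.08 kN/bolt; interior L_c = 82 − 24 = 58, R_n = 190.08 kN/bolt. φR_n = 0.75 × (2×82.08 + 6×190.08) = 978.5 kN.
Tension rupture (net): A_n = (242 − 2×26)×8 = 1520 mm² (U = 1.0, A_e = A_n). φR_n = 0.75 × 450 × 1520 = 513.0 kN.
Governing: min(1069.7, 978.5, 513.0) = 513.0 kN → net-section rupture.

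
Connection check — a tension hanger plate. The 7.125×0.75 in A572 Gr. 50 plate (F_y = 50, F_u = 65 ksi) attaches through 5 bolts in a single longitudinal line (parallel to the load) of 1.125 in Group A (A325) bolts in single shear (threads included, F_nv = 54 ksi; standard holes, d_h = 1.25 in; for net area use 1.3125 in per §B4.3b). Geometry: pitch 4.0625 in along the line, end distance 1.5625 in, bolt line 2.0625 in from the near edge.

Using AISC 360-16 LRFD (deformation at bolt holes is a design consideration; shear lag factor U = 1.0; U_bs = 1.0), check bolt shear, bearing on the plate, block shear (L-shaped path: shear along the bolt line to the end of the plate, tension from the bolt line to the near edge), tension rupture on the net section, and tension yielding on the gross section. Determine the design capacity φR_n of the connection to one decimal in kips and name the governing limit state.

201.3 kips (bolt shear governs)

Bolt shear: A_b = π(1.125)²/4 = 0.99402 in². φR_n = 0.75 × 54 × 0.99402 × 5 × 1 = 201.3 kips.
Bearing (0.75 in plate, F_u = 65 ksi): end bolts L_c = 1.5625 − 1.25/2 = 0.9375, R_n = min(1.2×0.9375×0.75×65, 2.4×1.125×0.75×65) = 54.844 kips/bolt; interior L_c = 4.0625 − 1.25 = 2.8125, R_n = 131.63 kips/bolt. φR_n = 0.75 × (1×54.844 + 4×131.63) = 436.0 kips.
Block shear: shear path 1×[1.5625+4×4.0625] = 1×17.8125 in, A_gv = 13.359, A_nv = 1×(17.8125 − 4.5×1.3125)×0.75 = 8.9297 in²; tension to near edge: (2.0625 − 0.5×1.3125)×0.75 = 1.0547 in². R_n = min(0.6×65×8.9297, 0.6×50×13.359) + 1.0×65×1.0547 = min(348.26, 400.77) + 68.556 = 416.82 kips. φR_n = 0.75 × 416.82 = 312.6 kips.
Tension rupture (net): A_n = (7.125 − 1×1.3125)×0.75 = 4.3594 in² (U = 1.0, A_e = A_n). φR_n = 0.75 × 65 × 4.3594 = 212.5 kips.
Tension yield (gross): A_g = 7.125×0.75 = 5.3438 in². φR_n = 0.90 × 50 × 5.3438 = 240.5 kips.
Governing: min(201.3, 436.0, 312.6, 212.5, 240.5) = 201.3 kips → bolt shear.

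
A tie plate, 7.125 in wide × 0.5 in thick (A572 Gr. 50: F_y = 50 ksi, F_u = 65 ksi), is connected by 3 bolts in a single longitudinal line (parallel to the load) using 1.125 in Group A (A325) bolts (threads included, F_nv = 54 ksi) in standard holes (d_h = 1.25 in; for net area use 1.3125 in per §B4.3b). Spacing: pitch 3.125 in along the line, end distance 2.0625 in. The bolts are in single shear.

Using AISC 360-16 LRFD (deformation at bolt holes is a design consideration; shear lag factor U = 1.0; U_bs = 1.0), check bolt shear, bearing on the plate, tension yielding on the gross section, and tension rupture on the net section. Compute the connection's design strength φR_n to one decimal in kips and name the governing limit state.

Bolt shear: A_b = π(1.125)²/4 = 0.99402 in². φR_n = 0.75 × 54 × 0.99402 × 3 × 1 = 120.8 kips.
Bearing (0.5 in plate, F_u = 65 ksi): end bolts L_c = 2.0625 − 1.25/2 = 1.4375, R_n = min(1.2×1.4375×0.5×65, 2.4×1.125×0.5×65) = 56.063 kips/bolt; interior L_c = 3.125 − 1.25 = 1.875, R_n = 73.125 kips/bolt. φR_n = 0.75 × (1×56.063 + 2×73.125) = 151.7 kips.
Tension yield (gross): A_g = 7.125×0.5 = 3.5625 in². φR_n = 0.90 × 50 × 3.5625 = 160.3 kips.
Tension rupture (net): A_n = (7.125 − 1×1.3125)×0.5 = 2.9063 in² (U = 1.0, A_e = A_n). φR_n = 0.75 × 65 × 2.9063 = 141.7 kips.
Governing: min(120.8, 151.7, 160.3, 141.7) = 120.8 kips → bolt shear.

120.8 kips (bolt shear governs)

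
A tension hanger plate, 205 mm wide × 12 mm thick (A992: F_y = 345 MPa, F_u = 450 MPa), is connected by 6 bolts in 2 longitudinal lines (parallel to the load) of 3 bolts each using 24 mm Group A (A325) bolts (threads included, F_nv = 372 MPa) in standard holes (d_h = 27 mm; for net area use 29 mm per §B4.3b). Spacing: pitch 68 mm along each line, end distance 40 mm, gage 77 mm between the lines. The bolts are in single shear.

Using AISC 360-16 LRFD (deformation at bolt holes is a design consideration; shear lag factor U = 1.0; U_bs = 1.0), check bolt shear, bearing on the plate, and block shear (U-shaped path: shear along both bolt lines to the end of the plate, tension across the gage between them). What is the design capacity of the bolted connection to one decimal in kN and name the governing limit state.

697.4 kN (block shear governs)

Bolt shear: A_b = π(24)²/4 = 452.39 mm². φR_n = 0.75 × 372 × 452.39 × 6 × 1 = 757.3 kN.
Bearing (12 mm plate, F_u = 450 MPa): end bolts L_c = 40 − 27/2 = 26.5, R_n = min(1.2×26.5×12×450, 2.4×24×12×450) = 171.72 kN/bolt; interior L_c = 68 − 27 = 41, R_n = 265.68 kN/bolt. φR_n = 0.75 × (2×171.72 + 4×265.68) = 1054.6 kN.
Block shear: shear path 2×[40+2×68] = 2×176 mm, A_gv = 4224, A_nv = 2×(176 − 2.5×29)×12 = 2484 mm²; tension across gage: (77 − 1×29)×12 = 576 mm². R_n = min(0.6×450×2484, 0.6×345×4224) + 1.0×450×576 = min(670.68, 874.37) + 259.2 = 929.88 kN. φR_n = 0.75 × 929.88 = 697.4 kN.
Governing: min(757.3, 1054.6, 697.4) = 697.4 kN → block shear.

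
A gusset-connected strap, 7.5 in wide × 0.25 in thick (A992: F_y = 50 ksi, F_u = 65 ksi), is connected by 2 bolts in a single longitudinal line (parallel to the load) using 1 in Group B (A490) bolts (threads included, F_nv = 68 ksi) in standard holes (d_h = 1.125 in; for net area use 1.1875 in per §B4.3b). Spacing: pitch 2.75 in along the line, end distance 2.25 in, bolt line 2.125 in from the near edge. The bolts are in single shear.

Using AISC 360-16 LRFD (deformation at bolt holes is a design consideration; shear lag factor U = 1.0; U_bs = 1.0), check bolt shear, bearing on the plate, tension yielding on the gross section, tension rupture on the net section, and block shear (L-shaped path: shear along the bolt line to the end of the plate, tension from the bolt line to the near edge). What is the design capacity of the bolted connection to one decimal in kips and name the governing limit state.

Bolt shear: A_b = π(1)²/4 = 0.7854 in². φR_n = 0.75 × 68 × 0.7854 × 2 × 1 = 80.1 kips.
Bearing (0.25 in plate, F_u = 65 ksi): end bolts L_c = 2.25 − 1.125/2 = 1.6875, R_n = min(1.2×1.6875×0.25×65, 2.4×1×0.25×65) = 32.906 kips/bolt; interior L_c = 2.75 − 1.125 = 1.625, R_n = 31.688 kips/bolt. φR_n = 0.75 × (1×32.906 + 1×31.688) = 48.4 kips.
Tension yield (gross): A_g = 7.5×0.25 = 1.875 in². φR_n = 0.90 × 50 × 1.875 = 84.4 kips.
Tension rupture (net): A_n = (7.5 − 1×1.1875)×0.25 = 1.5781 in² (U = 1.0, A_e = A_n). φR_n = 0.75 × 65 × 1.5781 = 76.9 kips.
Block shear: shear path 1×[2.25+1×2.75] = 1×5 in, A_gv = 1.25, A_nv = 1×(5 − 1.5×1.1875)×0.25 = 0.80469 in²; tension to near edge: (2.125 − 0.5×1.1875)×0.25 = 0.38281 in². R_n = min(0.6×65×0.80469, 0.6×50×1.25) + 1.0×65×0.38281 = min(31.383, 37.5) + 24.883 = 56.266 kips. φR_n = 0.75 × 56.266 = 42.2 kips.
Governing: min(80.1, 48.4, 84.4, 76.9, 42.2) = 42.2 kips → block shear.

42.2 kips (block shear governs)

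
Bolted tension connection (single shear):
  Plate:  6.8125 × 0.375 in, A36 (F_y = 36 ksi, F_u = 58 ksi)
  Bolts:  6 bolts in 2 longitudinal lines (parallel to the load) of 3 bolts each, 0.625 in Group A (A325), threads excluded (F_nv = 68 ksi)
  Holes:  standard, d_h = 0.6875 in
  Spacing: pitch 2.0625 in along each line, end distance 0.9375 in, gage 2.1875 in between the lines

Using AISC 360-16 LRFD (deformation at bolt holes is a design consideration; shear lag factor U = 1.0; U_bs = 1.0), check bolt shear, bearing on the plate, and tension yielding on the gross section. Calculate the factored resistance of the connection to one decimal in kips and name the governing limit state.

82.8 kips (gross-section yield governs)

Bolt shear: A_b = π(0.625)²/4 = 0.3068 in². φR_n = 0.75 × 68 × 0.3068 × 6 × 1 = 93.9 kips.
Bearing (0.375 in plate, F_u = 58 ksi): end bolts L_c = 0.9375 − 0.6875/2 = 0.59375, R_n = min(1.2×0.59375×0.375×58, 2.4×0.625×0.375×58) = 15.497 kips/bolt; interior L_c = 2.0625 − 0.6875 = 1.375, R_n = 32.625 kips/bolt. φR_n = 0.75 × (2×15.497 + 4×32.625) = 121.1 kips.
Tension yield (gross): A_g = 6.8125×0.375 = 2.5547 in². φR_n = 0.90 × 36 × 2.5547 = 82.8 kips.
Governing: min(93.9, 121.1, 82.8) = 82.8 kips → gross-section yield.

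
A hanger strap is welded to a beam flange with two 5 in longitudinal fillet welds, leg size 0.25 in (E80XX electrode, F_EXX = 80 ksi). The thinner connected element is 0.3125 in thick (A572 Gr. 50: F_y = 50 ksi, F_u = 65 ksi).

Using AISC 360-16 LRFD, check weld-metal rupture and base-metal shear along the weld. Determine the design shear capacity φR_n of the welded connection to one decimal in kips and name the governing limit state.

Weld metal: throat = 0.707×0.25 = 0.17675 in, L = 2×5 = 10 in. φR_n = 0.75 × 0.6 × 80 × 0.17675 × 10 = 63.6 kips.
Base metal shear (0.3125 in plate): yield φR_n = 1.0×0.6×50×0.3125×10 = 93.8 kips; rupture φR_n = 0.75×0.6×65×0.3125×10 = 91.4 kips; take 91.4 kips (rupture).
Governing: min(63.6, 91.4) = 63.6 kips → weld metal.

63.6 kips (weld metal governs)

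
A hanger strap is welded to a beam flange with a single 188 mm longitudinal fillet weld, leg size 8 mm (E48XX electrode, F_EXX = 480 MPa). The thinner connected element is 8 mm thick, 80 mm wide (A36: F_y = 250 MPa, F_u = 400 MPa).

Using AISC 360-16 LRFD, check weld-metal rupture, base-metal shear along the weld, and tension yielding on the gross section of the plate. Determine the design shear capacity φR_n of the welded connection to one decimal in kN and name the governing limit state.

Weld metal: throat = 0.707×8 = 5.656 mm, L = 188 mm. φR_n = 0.75 × 0.6 × 480 × 5.656 × 188 = 229.7 kN.
Base metal shear (8 mm plate): yield φR_n = 1.0×0.6×250×8×188 = 225.6 kN; rupture φR_n = 0.75×0.6×400×8×188 = 270.7 kN; take 225.6 kN (yield).
Tension yield (gross): A_g = 80×8 = 640 mm². φR_n = 0.90 × 250 × 640 = 144.0 kN.
Governing: min(229.7, 225.6, 144.0) = 144.0 kN → gross-section yield.

144.0 kN (gross-section yield governs)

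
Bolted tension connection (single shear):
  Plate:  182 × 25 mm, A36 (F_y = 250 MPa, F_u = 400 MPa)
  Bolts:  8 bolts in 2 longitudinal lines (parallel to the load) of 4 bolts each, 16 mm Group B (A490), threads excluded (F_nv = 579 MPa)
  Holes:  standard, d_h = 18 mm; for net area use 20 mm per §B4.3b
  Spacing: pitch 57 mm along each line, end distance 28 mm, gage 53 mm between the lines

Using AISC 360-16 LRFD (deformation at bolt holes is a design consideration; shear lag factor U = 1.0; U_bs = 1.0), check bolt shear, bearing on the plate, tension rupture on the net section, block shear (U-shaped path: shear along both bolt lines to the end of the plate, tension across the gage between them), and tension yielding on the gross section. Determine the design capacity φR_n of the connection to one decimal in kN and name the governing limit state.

698.5 kN (bolt shear governs)

Bolt shear: A_b = π(16)²/4 = 201.06 mm². φR_n = 0.75 × 579 × 201.06 × 8 × 1 = 698.5 kN.
Bearing (25 mm plate, F_u = 400 MPa): end bolts L_c = 28 − 18/2 = 19, R_n = min(1.2×19×25×400, 2.4×16×25×400) = 228 kN/bolt; interior L_c = 57 − 18 = 39, R_n = 384 kN/bolt. φR_n = 0.75 × (2×228 + 6×384) = 2070.0 kN.
Tension rupture (net): A_n = (182 − 2×20)×25 = 3550 mm² (U = 1.0, A_e = A_n). φR_n = 0.75 × 400 × 3550 = 1065.0 kN.
Block shear: shear path 2×[28+3×57] = 2×199 mm, A_gv = 9950, A_nv = 2×(199 − 3.5×20)×25 = 6450 mm²; tension across gage: (53 − 1×20)×25 = 825 mm². R_n = min(0.6×400×6450, 0.6×250×9950) + 1.0×400×825 = min(1548, 1492.5) + 330 = 1822.5 kN. φR_n = 0.75 × 1822.5 = 1366.9 kN.
Tension yield (gross): A_g = 182×25 = 4550 mm². φR_n = 0.90 × 250 × 4550 = 1023.8 kN.
Governing: min(698.5, 2070.0, 1065.0, 1366.9, 1023.8) = 698.5 kN → bolt shear.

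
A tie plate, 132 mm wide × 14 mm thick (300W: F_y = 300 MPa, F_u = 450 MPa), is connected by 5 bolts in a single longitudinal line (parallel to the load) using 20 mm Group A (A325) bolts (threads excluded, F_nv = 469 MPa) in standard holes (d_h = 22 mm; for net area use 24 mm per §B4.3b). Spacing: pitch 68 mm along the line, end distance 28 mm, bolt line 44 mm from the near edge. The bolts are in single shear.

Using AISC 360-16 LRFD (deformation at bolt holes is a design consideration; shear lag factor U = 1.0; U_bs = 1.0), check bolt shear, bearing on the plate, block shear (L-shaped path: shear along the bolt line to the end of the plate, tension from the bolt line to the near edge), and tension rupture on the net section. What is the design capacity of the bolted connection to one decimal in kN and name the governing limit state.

510.3 kN (net-section rupture governs)

Bolt shear: A_b = π(20)²/4 = 314.16 mm². φR_n = 0.75 × 469 × 314.16 × 5 × 1 = 552.5 kN.
Bearing (14 mm plate, F_u = 450 MPa): end bolts L_c = 28 − 22/2 = 17, R_n = min(1.2×17×14×450, 2.4×20×14×450) = 128.52 kN/bolt; interior L_c = 68 − 22 = 46, R_n = 302.4 kN/bolt. φR_n = 0.75 × (1×128.52 + 4×302.4) = 1003.6 kN.
Block shear: shear path 1×[28+4×68] = 1×300 mm, A_gv = 4200, A_nv = 1×(300 − 4.5×24)×14 = 2688 mm²; tension to near edge: (44 − 0.5×24)×14 = 448 mm². R_n = min(0.6×450×2688, 0.6×300×4200) + 1.0×450×448 = min(725.76, 756) + 201.6 = 927.36 kN. φR_n = 0.75 × 927.36 = 695.5 kN.
Tension rupture (net): A_n = (132 − 1×24)×14 = 1512 mm² (U = 1.0, A_e = A_n). φR_n = 0.75 × 450 × 1512 = 510.3 kN.
Governing: min(552.5, 1003.6, 695.5, 510.3) = 510.3 kN → net-section rupture.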